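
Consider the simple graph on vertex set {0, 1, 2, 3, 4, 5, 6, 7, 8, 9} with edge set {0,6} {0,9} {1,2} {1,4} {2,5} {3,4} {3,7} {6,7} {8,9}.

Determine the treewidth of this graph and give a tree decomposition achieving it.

Treewidth 1.
One such decomposition:
Bags: B1 = {2, 5}  B2 = {1, 2}  B3 = {1, 4}  B4 = {3, 4}  B5 = {3, 7}  B6 = {6, 7}  B7 = {0, 6}  B8 = {0, 9}  B9 = {8, 9}
Tree: B1–B2, B2–B3, B3–B4, B4–B5, B5–B6, B6–B7, B7–B8, B8–B9

Each bag holds 2 vertices, so the decomposition has width 1, which upper-bounds the treewidth. Since G has at least one edge (e.g. 5–2), it is not an edgeless graph, so tw(G) ≥ 1. The upper and lower bounds meet at 1, so that is the treewidth.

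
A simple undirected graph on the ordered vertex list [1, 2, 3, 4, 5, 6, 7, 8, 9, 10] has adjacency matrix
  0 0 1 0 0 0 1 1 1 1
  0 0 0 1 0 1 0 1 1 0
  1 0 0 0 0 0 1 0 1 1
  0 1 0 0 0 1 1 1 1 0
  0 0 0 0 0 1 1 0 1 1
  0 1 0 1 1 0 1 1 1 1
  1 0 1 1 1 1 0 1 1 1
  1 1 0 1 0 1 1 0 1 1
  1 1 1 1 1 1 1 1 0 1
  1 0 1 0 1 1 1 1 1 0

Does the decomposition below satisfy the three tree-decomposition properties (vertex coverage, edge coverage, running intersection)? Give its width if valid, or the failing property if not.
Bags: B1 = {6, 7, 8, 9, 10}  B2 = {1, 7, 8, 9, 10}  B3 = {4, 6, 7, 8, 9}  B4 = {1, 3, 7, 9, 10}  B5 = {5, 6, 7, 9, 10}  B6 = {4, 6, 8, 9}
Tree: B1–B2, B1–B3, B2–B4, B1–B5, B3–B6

No — vertex 2 appears in no bag.

A tree decomposition must satisfy three properties: every vertex lies in some bag; for every edge, both endpoints lie together in some bag; and for every vertex, the bags containing it form a connected subtree. Here vertex 2 appears in no bag, so the decomposition is invalid.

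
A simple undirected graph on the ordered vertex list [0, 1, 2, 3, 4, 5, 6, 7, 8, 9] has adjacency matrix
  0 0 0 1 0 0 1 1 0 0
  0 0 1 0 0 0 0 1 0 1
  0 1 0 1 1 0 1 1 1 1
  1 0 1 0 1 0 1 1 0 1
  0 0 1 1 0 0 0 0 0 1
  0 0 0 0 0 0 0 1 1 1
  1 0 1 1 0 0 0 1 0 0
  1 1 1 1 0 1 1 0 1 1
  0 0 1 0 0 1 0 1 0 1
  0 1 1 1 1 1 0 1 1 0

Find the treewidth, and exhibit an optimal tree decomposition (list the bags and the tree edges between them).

Treewidth 3.
One optimal decomposition is:
Bags: B1 = {0, 3, 6, 7}  B2 = {2, 3, 6, 7}  B3 = {2, 3, 7, 9}  B4 = {2, 7, 8, 9}  B5 = {5, 7, 8, 9}  B6 = {2, 3, 4, 9}  B7 = {1, 2, 7, 9}
Tree: B1–B2, B2–B3, B3–B4, B4–B5, B3–B6, B4–B7

Every bag has size at most 4, so the width is 4 − 1 = 3 and tw(G) ≤ 3. On the other hand G contains the 4-clique {2, 3, 4, 9}. A clique must lie in a single bag of any decomposition, so no decomposition can have width below 3. The upper and lower bounds meet at 3, so that is the treewidth.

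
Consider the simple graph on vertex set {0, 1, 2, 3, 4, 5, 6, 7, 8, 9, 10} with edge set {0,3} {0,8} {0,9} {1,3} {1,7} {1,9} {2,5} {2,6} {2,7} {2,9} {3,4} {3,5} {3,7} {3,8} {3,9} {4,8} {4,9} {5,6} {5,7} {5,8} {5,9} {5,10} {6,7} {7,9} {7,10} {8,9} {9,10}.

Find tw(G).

3

A width-3 tree decomposition is:
Bags: B1 = {3, 5, 7, 9}  B2 = {3, 5, 8, 9}  B3 = {1, 3, 7, 9}  B4 = {5, 7, 9, 10}  B5 = {0, 3, 8, 9}  B6 = {2, 5, 7, 9}  B7 = {3, 4, 8, 9}  B8 = {2, 5, 6, 7}
Tree: B1–B2, B1–B3, B1–B4, B2–B5, B4–B6, B5–B7, B6–B8
The largest bag has 4 vertices, giving width 3; this decomposition certifies tw(G) ≤ 3. On the other hand G contains the 4-clique {5, 7, 9, 10}. A clique must lie in a single bag of any decomposition, so no decomposition can have width below 3. Combining the bounds, tw(G) = 3.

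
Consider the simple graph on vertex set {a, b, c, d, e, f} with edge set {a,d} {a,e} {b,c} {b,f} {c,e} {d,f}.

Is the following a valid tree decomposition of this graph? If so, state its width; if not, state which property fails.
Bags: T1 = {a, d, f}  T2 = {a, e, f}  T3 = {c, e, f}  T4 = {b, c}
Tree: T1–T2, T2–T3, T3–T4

No — edge (f,b) lies in no bag.

A tree decomposition must satisfy three properties: every vertex lies in some bag; for every edge, both endpoints lie together in some bag; and for every vertex, the bags containing it form a connected subtree. Here edge (f,b) lies in no bag, so the decomposition is invalid.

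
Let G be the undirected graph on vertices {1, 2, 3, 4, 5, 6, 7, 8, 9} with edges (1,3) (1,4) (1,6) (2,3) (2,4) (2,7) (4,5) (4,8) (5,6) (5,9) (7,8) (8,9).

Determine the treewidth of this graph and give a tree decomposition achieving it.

Each bag holds 4 vertices, so the decomposition has width 3, which upper-bounds the treewidth. For the lower bound: the 4 vertex sets {1,3,6}, {2}, {4}, {5,7,8,9} are disjoint, each induces a connected subgraph, and every pair is joined by at least one edge of G. Contracting each set to a single vertex therefore yields K_{4} as a minor, and since treewidth is minor-monotone, tw(G) ≥ tw(K_{4}) = 3. Combining the bounds, tw(G) = 3.

Treewidth 3.
One optimal decomposition is:
Bags: B1 = {1, 2, 3, 6}  B2 = {1, 2, 4, 6}  B3 = {2, 4, 5, 6}  B4 = {2, 4, 5, 7}  B5 = {4, 5, 7, 8}  B6 = {5, 7, 8, 9}
Tree: B1–B2, B2–B3, B3–B4, B4–B5, B5–B6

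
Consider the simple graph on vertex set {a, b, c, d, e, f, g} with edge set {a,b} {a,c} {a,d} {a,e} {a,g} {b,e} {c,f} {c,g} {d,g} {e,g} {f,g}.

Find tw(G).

2

A width-2 tree decomposition is:
Bags: B1 = {a, e, g}  B2 = {a, c, g}  B3 = {a, d, g}  B4 = {a, b, e}  B5 = {c, f, g}
Tree: B1–B2, B1–B3, B1–B4, B2–B5
The largest bag has 3 vertices, giving width 2; this decomposition certifies tw(G) ≤ 2. Conversely, {a, d, g} is a clique of size 3, and the vertices of any clique must share a bag in every tree decomposition; so some bag has ≥ 3 vertices and tw(G) ≥ 2. Hence tw(G) = 2 exactly.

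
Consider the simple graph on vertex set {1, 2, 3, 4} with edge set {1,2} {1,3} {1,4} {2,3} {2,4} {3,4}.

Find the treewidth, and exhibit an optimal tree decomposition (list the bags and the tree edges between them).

A single bag containing all 4 vertices is trivially a valid decomposition of width 3. On the other hand G contains the 4-clique {1, 2, 3, 4}. A clique must lie in a single bag of any decomposition, so no decomposition can have width below 3. The upper and lower bounds meet at 3, so that is the treewidth.

Treewidth 3.
One optimal decomposition is:
Bags: B1 = {1, 2, 3, 4}
Tree: (single bag)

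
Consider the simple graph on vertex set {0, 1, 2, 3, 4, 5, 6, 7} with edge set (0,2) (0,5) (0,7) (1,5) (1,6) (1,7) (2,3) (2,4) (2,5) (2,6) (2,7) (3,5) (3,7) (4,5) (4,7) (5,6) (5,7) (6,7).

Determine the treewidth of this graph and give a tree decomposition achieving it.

The largest bag has 4 vertices, giving width 3; this decomposition certifies tw(G) ≤ 3. Conversely, {1, 5, 6, 7} is a clique of size 4, and the vertices of any clique must share a bag in every tree decomposition; so some bag has ≥ 4 vertices and tw(G) ≥ 3. The upper and lower bounds meet at 3, so that is the treewidth.

Treewidth 3.
Bags: B1 = {2, 5, 6, 7}  B2 = {2, 3, 5, 7}  B3 = {2, 4, 5, 7}  B4 = {1, 5, 6, 7}  B5 = {0, 2, 5, 7}
Tree: B1–B2, B1–B3, B1–B4, B2–B5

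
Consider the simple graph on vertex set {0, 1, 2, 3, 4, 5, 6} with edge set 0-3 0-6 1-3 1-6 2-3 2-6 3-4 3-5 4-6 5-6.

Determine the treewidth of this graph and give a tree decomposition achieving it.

Every bag has size at most 3, so the width is 3 − 1 = 2 and tw(G) ≤ 2. Since 3–1–6–2–3 is a cycle in G, G is not acyclic. Forests are exactly the graphs of treewidth ≤ 1, so tw(G) ≥ 2. The upper and lower bounds meet at 2, so that is the treewidth.

Treewidth 2.
One optimal decomposition is:
Bags: B1 = {1, 3, 6}  B2 = {2, 3, 6}  B3 = {3, 4, 6}  B4 = {3, 5, 6}  B5 = {0, 3, 6}
Tree: B1–B2, B2–B3, B3–B4, B4–B5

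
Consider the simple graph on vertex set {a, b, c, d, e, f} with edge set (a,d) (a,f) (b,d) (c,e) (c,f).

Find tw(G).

1

A width-1 tree decomposition is:
Bags: B1 = {b, d}  B2 = {a, d}  B3 = {a, f}  B4 = {c, f}  B5 = {c, e}
Tree: B1–B2, B2–B3, B3–B4, B4–B5
Every bag has size at most 2, so the width is 2 − 1 = 1 and tw(G) ≤ 1. Any graph with an edge has treewidth ≥ 1, and G has the edge b–d. The upper and lower bounds meet at 1, so that is the treewidth.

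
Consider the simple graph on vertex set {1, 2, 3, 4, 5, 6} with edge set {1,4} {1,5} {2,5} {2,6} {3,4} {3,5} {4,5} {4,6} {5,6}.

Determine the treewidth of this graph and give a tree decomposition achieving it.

Treewidth 2.
One such decomposition:
Bags: B1 = {3, 4, 5}  B2 = {4, 5, 6}  B3 = {2, 5, 6}  B4 = {1, 4, 5}
Tree: B1–B2, B2–B3, B2–B4

The largest bag has 3 vertices, giving width 2; this decomposition certifies tw(G) ≤ 2. Conversely, {2, 5, 6} is a clique of size 3, and the vertices of any clique must share a bag in every tree decomposition; so some bag has ≥ 3 vertices and tw(G) ≥ 2. Hence tw(G) = 2 exactly.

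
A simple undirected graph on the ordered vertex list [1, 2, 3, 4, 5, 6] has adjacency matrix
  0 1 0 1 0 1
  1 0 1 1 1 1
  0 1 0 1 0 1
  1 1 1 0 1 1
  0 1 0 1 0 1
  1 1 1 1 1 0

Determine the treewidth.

A width-3 tree decomposition is:
Bags: B1 = {2, 4, 5, 6}  B2 = {2, 3, 4, 6}  B3 = {1, 2, 4, 6}
Tree: B1–B2, B2–B3
The largest bag has 4 vertices, giving width 3; this decomposition certifies tw(G) ≤ 3. On the other hand G contains the 4-clique {1, 2, 4, 6}. A clique must lie in a single bag of any decomposition, so no decomposition can have width below 3. Hence tw(G) = 3 exactly.

3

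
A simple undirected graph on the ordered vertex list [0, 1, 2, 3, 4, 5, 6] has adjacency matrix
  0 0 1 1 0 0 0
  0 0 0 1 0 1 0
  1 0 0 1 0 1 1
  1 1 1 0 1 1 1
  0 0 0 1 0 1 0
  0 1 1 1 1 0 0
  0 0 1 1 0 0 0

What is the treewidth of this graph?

A width-2 tree decomposition is:
Bags: B1 = {2, 3, 5}  B2 = {1, 3, 5}  B3 = {0, 2, 3}  B4 = {2, 3, 6}  B5 = {3, 4, 5}
Tree: B1–B2, B1–B3, B1–B4, B2–B5
The largest bag has 3 vertices, giving width 2; this decomposition certifies tw(G) ≤ 2. On the other hand G contains the 3-clique {1, 3, 5}. A clique must lie in a single bag of any decomposition, so no decomposition can have width below 2. Hence tw(G) = 2 exactly.

2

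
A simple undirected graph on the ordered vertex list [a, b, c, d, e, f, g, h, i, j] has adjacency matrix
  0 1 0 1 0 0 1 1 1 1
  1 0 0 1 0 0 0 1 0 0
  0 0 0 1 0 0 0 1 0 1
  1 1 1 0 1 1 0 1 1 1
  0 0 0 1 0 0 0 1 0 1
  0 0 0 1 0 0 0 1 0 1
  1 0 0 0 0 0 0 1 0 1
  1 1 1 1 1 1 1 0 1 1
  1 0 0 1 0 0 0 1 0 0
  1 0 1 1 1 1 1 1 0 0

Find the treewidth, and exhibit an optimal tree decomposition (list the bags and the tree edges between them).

Treewidth 3.
One optimal decomposition is:
Bags: B1 = {d, f, h, j}  B2 = {a, d, h, j}  B3 = {a, g, h, j}  B4 = {c, d, h, j}  B5 = {a, d, h, i}  B6 = {d, e, h, j}  B7 = {a, b, d, h}
Tree: B1–B2, B2–B3, B1–B4, B2–B5, B2–B6, B2–B7

Every bag has size at most 4, so the width is 4 − 1 = 3 and tw(G) ≤ 3. On the other hand G contains the 4-clique {d, e, h, j}. A clique must lie in a single bag of any decomposition, so no decomposition can have width below 3. Combining the bounds, tw(G) = 3.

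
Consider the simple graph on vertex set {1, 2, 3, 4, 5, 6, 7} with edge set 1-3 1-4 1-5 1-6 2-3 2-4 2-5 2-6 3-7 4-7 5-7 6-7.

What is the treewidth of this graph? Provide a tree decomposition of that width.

Every bag has size at most 4, so the width is 4 − 1 = 3 and tw(G) ≤ 3. For the lower bound: the 4 vertex sets {2,3}, {4,7}, {1}, {6} are disjoint, each induces a connected subgraph, and every pair is joined by at least one edge of G. Contracting each set to a single vertex therefore yields K_{4} as a minor, and since treewidth is minor-monotone, tw(G) ≥ tw(K_{4}) = 3. Combining the bounds, tw(G) = 3.

Treewidth 3.
One such decomposition:
Bags: B1 = {1, 2, 3, 7}  B2 = {1, 2, 4, 7}  B3 = {1, 2, 6, 7}  B4 = {1, 2, 5, 7}
Tree: B1–B2, B2–B3, B3–B4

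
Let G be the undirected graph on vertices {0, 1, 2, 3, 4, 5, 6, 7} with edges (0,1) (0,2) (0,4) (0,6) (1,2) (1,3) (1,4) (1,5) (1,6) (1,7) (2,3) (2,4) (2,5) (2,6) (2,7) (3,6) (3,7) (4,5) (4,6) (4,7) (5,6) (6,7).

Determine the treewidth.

A width-4 tree decomposition is:
Bags: B1 = {0, 1, 2, 4, 6}  B2 = {1, 2, 4, 6, 7}  B3 = {1, 2, 4, 5, 6}  B4 = {1, 2, 3, 6, 7}
Tree: B1–B2, B1–B3, B2–B4
Every bag has size at most 5, so the width is 5 − 1 = 4 and tw(G) ≤ 4. Conversely, {1, 2, 3, 6, 7} is a clique of size 5, and the vertices of any clique must share a bag in every tree decomposition; so some bag has ≥ 5 vertices and tw(G) ≥ 4. Therefore the treewidth is 4.

4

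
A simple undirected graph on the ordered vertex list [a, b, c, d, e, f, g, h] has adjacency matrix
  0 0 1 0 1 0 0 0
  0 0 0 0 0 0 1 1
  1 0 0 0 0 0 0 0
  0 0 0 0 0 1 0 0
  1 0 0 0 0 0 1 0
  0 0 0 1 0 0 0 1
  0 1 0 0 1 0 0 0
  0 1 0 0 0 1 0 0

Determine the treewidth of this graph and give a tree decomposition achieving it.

Every bag has size at most 2, so the width is 2 − 1 = 1 and tw(G) ≤ 1. Since G has at least one edge (e.g. c–a), it is not an edgeless graph, so tw(G) ≥ 1. The upper and lower bounds meet at 1, so that is the treewidth.

Treewidth 1.
Bags: B1 = {a, c}  B2 = {a, e}  B3 = {e, g}  B4 = {b, g}  B5 = {b, h}  B6 = {f, h}  B7 = {d, f}
Tree: B1–B2, B2–B3, B3–B4, B4–B5, B5–B6, B6–B7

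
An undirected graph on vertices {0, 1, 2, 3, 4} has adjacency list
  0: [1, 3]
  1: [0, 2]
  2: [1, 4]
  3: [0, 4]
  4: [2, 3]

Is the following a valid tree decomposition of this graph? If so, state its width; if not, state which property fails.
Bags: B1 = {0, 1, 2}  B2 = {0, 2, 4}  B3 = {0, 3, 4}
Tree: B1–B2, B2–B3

Every vertex of G appears in some bag (union = {0, 1, 2, 3, 4}); every edge is covered by a bag; and for each vertex v the set of bags containing v is connected in the bag tree. The decomposition is therefore valid. The largest bag has 3 vertices, so the width is 2.

Yes; width 2.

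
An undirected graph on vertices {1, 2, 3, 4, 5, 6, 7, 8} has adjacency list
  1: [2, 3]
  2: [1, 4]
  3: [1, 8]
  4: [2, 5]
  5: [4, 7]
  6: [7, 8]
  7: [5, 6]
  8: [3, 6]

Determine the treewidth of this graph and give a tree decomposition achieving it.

The largest bag has 3 vertices, giving width 2; this decomposition certifies tw(G) ≤ 2. Since 1–3–8–6–7–5–4–2–1 is a cycle in G, G is not acyclic. Forests are exactly the graphs of treewidth ≤ 1, so tw(G) ≥ 2. Combining the bounds, tw(G) = 2.

Treewidth 2.
Bags: B1 = {1, 3, 8}  B2 = {1, 6, 8}  B3 = {1, 6, 7}  B4 = {1, 5, 7}  B5 = {1, 4, 5}  B6 = {1, 2, 4}
Tree: B1–B2, B2–B3, B3–B4, B4–B5, B5–B6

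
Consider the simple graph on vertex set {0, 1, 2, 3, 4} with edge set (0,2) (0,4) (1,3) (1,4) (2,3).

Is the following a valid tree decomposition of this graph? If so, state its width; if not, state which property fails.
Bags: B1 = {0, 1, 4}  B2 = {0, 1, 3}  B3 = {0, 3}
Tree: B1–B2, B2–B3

A tree decomposition must satisfy three properties: every vertex lies in some bag; for every edge, both endpoints lie together in some bag; and for every vertex, the bags containing it form a connected subtree. Here vertex 2 appears in no bag, so the decomposition is invalid.

No — vertex 2 appears in no bag.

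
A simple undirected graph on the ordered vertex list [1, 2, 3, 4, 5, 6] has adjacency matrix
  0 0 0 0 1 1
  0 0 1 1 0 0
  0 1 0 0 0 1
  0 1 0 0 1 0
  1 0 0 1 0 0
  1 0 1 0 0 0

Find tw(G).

2

A width-2 tree decomposition is:
Bags: B1 = {2, 4, 5}  B2 = {1, 2, 5}  B3 = {1, 2, 6}  B4 = {2, 3, 6}
Tree: B1–B2, B2–B3, B3–B4
Each bag holds 3 vertices, so the decomposition has width 2, which upper-bounds the treewidth. The edges 2–4–5–1–6–3–2 form a cycle, so G is not a tree and its treewidth is at least 2. The upper and lower bounds meet at 2, so that is the treewidth.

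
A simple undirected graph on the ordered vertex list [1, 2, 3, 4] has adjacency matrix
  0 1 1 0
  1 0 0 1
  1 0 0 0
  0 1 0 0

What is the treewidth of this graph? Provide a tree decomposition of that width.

Treewidth 1.
One such decomposition:
Bags: B1 = {1, 3}  B2 = {1, 2}  B3 = {2, 4}
Tree: B1–B2, B2–B3

Each bag holds 2 vertices, so the decomposition has width 1, which upper-bounds the treewidth. Any graph with an edge has treewidth ≥ 1, and G has the edge 3–1. The upper and lower bounds meet at 1, so that is the treewidth.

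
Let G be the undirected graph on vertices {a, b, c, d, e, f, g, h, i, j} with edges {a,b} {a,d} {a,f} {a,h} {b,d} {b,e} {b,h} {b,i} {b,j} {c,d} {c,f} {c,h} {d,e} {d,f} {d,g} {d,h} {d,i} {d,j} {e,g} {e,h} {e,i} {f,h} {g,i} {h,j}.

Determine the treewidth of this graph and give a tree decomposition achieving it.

Treewidth 3.
One optimal decomposition is:
Bags: B1 = {a, b, d, h}  B2 = {b, d, h, j}  B3 = {b, d, e, h}  B4 = {b, d, e, i}  B5 = {a, d, f, h}  B6 = {c, d, f, h}  B7 = {d, e, g, i}
Tree: B1–B2, B1–B3, B3–B4, B1–B5, B5–B6, B4–B7

Every bag has size at most 4, so the width is 4 − 1 = 3 and tw(G) ≤ 3. Conversely, {d, e, g, i} is a clique of size 4, and the vertices of any clique must share a bag in every tree decomposition; so some bag has ≥ 4 vertices and tw(G) ≥ 3. Therefore the treewidth is 3.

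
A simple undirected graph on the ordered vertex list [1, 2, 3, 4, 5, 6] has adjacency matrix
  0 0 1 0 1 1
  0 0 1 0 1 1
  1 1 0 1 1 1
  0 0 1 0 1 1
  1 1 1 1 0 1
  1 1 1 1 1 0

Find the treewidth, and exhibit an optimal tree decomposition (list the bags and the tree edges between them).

Treewidth 3.
Bags: B1 = {1, 3, 5, 6}  B2 = {2, 3, 5, 6}  B3 = {3, 4, 5, 6}
Tree: B1–B2, B2–B3

Every bag has size at most 4, so the width is 4 − 1 = 3 and tw(G) ≤ 3. For the lower bound, the 4 vertices {1, 3, 5, 6} are pairwise adjacent, and any tree decomposition puts a clique entirely inside one bag — forcing width ≥ 3. Hence tw(G) = 3 exactly.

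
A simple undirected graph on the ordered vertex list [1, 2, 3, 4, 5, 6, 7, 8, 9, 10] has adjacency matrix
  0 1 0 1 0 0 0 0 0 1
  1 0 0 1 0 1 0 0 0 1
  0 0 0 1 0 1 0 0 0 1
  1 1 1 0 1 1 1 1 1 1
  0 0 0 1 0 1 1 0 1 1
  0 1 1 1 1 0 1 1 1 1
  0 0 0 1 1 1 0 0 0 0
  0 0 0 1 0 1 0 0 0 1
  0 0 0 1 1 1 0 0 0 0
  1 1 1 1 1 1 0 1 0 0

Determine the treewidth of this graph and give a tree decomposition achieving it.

Treewidth 3.
Bags: B1 = {3, 4, 6, 10}  B2 = {4, 5, 6, 10}  B3 = {2, 4, 6, 10}  B4 = {1, 2, 4, 10}  B5 = {4, 5, 6, 9}  B6 = {4, 5, 6, 7}  B7 = {4, 6, 8, 10}
Tree: B1–B2, B2–B3, B3–B4, B2–B5, B5–B6, B1–B7

Each bag holds 4 vertices, so the decomposition has width 3, which upper-bounds the treewidth. On the other hand G contains the 4-clique {1, 2, 4, 10}. A clique must lie in a single bag of any decomposition, so no decomposition can have width below 3. Therefore the treewidth is 3.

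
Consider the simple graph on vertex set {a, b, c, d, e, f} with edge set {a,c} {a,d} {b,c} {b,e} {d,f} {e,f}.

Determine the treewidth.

A width-2 tree decomposition is:
Bags: B1 = {a, d, f}  B2 = {a, c, f}  B3 = {b, c, f}  B4 = {b, e, f}
Tree: B1–B2, B2–B3, B3–B4
The largest bag has 3 vertices, giving width 2; this decomposition certifies tw(G) ≤ 2. Since f–d–a–c–b–e–f is a cycle in G, G is not acyclic. Forests are exactly the graphs of treewidth ≤ 1, so tw(G) ≥ 2. Therefore the treewidth is 2.

2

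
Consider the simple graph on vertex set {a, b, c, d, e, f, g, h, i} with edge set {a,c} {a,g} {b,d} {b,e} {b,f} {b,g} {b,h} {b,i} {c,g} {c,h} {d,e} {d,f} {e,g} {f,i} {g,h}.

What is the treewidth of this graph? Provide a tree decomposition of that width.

Treewidth 2.
One such decomposition:
Bags: B1 = {b, e, g}  B2 = {b, g, h}  B3 = {b, d, e}  B4 = {b, d, f}  B5 = {c, g, h}  B6 = {a, c, g}  B7 = {b, f, i}
Tree: B1–B2, B1–B3, B3–B4, B2–B5, B5–B6, B4–B7

Every bag has size at most 3, so the width is 3 − 1 = 2 and tw(G) ≤ 2. For the lower bound, the 3 vertices {c, g, h} are pairwise adjacent, and any tree decomposition puts a clique entirely inside one bag — forcing width ≥ 2. Combining the bounds, tw(G) = 2.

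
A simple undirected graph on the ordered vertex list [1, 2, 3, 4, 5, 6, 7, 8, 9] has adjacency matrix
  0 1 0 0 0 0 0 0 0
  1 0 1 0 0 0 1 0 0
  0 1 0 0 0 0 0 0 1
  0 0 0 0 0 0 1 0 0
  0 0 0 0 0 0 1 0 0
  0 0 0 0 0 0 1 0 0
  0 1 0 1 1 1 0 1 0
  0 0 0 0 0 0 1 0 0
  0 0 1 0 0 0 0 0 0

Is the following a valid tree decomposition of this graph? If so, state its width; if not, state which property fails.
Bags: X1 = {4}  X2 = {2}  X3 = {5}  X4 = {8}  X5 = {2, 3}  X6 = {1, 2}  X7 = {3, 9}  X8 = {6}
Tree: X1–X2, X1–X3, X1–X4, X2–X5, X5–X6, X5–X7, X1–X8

No — vertex 7 appears in no bag.

A tree decomposition must satisfy three properties: every vertex lies in some bag; for every edge, both endpoints lie together in some bag; and for every vertex, the bags containing it form a connected subtree. Here vertex 7 appears in no bag, so the decomposition is invalid.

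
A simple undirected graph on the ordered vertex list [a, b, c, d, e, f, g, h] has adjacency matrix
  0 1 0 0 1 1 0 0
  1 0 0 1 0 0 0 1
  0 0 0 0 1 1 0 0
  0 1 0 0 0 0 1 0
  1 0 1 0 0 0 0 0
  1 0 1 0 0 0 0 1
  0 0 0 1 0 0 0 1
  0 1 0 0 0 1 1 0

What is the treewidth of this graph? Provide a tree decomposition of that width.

The largest bag has 3 vertices, giving width 2; this decomposition certifies tw(G) ≤ 2. Since c–e–a–f–c is a cycle in G, G is not acyclic. Forests are exactly the graphs of treewidth ≤ 1, so tw(G) ≥ 2. Therefore the treewidth is 2.

Treewidth 2.
One optimal decomposition is:
Bags: B1 = {c, e, f}  B2 = {a, e, f}  B3 = {a, f, h}  B4 = {a, b, h}  B5 = {b, g, h}  B6 = {b, d, g}
Tree: B1–B2, B2–B3, B3–B4, B4–B5, B5–B6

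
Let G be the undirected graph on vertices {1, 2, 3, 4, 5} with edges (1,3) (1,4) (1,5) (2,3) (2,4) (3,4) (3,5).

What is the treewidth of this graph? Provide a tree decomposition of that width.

Every bag has size at most 3, so the width is 3 − 1 = 2 and tw(G) ≤ 2. For the lower bound, the 3 vertices {1, 3, 4} are pairwise adjacent, and any tree decomposition puts a clique entirely inside one bag — forcing width ≥ 2. Therefore the treewidth is 2.

Treewidth 2.
One such decomposition:
Bags: B1 = {1, 3, 4}  B2 = {2, 3, 4}  B3 = {1, 3, 5}
Tree: B1–B2, B1–B3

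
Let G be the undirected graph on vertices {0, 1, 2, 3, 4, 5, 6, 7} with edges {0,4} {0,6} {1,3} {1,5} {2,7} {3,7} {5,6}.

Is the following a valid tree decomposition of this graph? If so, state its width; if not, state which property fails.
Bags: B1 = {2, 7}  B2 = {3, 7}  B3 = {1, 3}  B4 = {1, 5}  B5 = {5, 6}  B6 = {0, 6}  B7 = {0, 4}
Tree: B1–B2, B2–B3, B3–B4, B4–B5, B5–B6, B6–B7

Yes; width 1.

Every vertex of G appears in some bag (union = {0, 1, 2, 3, 4, 5, 6, 7}); every edge is covered by a bag; and for each vertex v the set of bags containing v is connected in the bag tree. The decomposition is therefore valid. The largest bag has 2 vertices, so the width is 1.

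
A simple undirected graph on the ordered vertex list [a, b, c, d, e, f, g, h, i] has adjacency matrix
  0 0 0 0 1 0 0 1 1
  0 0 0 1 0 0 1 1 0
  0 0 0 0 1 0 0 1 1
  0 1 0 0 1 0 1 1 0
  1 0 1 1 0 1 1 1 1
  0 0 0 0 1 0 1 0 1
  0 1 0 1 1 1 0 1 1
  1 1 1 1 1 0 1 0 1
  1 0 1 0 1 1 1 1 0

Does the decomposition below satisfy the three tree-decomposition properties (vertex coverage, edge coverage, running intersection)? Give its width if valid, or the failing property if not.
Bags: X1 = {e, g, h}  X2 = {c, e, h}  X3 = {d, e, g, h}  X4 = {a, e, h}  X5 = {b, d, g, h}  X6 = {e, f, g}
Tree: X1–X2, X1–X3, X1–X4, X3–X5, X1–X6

No — vertex i appears in no bag.

A tree decomposition must satisfy three properties: every vertex lies in some bag; for every edge, both endpoints lie together in some bag; and for every vertex, the bags containing it form a connected subtree. Here vertex i appears in no bag, so the decomposition is invalid.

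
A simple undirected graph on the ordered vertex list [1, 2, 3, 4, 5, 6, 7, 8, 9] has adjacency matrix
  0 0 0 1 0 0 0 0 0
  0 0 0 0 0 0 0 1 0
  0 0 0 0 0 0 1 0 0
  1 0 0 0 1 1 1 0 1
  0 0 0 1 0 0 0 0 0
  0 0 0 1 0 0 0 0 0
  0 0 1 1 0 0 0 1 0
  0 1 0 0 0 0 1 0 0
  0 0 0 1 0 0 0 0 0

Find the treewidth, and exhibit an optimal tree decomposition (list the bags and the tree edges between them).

Treewidth 1.
One such decomposition:
Bags: B1 = {4, 7}  B2 = {4, 9}  B3 = {7, 8}  B4 = {4, 6}  B5 = {1, 4}  B6 = {4, 5}  B7 = {3, 7}  B8 = {2, 8}
Tree: B1–B2, B1–B3, B1–B4, B1–B5, B2–B6, B3–B7, B3–B8

Every bag has size at most 2, so the width is 2 − 1 = 1 and tw(G) ≤ 1. Any graph with an edge has treewidth ≥ 1, and G has the edge 7–4. The upper and lower bounds meet at 1, so that is the treewidth.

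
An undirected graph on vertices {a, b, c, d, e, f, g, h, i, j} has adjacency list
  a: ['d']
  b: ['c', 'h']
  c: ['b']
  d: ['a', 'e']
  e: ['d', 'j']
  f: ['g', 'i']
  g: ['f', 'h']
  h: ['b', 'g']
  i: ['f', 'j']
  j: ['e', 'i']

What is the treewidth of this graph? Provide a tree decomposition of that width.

Treewidth 1.
One optimal decomposition is:
Bags: B1 = {b, c}  B2 = {b, h}  B3 = {g, h}  B4 = {f, g}  B5 = {f, i}  B6 = {i, j}  B7 = {e, j}  B8 = {d, e}  B9 = {a, d}
Tree: B1–B2, B2–B3, B3–B4, B4–B5, B5–B6, B6–B7, B7–B8, B8–B9

The largest bag has 2 vertices, giving width 1; this decomposition certifies tw(G) ≤ 1. Since G has at least one edge (e.g. c–b), it is not an edgeless graph, so tw(G) ≥ 1. Hence tw(G) = 1 exactly.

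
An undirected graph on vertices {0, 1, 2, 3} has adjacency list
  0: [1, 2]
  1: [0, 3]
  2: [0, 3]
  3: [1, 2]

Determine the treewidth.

A width-2 tree decomposition is:
Bags: B1 = {0, 1, 2}  B2 = {1, 2, 3}
Tree: B1–B2
Each bag holds 3 vertices, so the decomposition has width 2, which upper-bounds the treewidth. The edges 1–0–2–3–1 form a cycle, so G is not a tree and its treewidth is at least 2. Combining the bounds, tw(G) = 2.

2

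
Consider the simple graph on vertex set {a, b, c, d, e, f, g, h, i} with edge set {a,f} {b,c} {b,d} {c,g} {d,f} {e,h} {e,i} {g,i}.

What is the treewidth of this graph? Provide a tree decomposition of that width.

Treewidth 1.
One optimal decomposition is:
Bags: B1 = {e, h}  B2 = {e, i}  B3 = {g, i}  B4 = {c, g}  B5 = {b, c}  B6 = {b, d}  B7 = {d, f}  B8 = {a, f}
Tree: B1–B2, B2–B3, B3–B4, B4–B5, B5–B6, B6–B7, B7–B8

Every bag has size at most 2, so the width is 2 − 1 = 1 and tw(G) ≤ 1. Any graph with an edge has treewidth ≥ 1, and G has the edge h–e. Hence tw(G) = 1 exactly.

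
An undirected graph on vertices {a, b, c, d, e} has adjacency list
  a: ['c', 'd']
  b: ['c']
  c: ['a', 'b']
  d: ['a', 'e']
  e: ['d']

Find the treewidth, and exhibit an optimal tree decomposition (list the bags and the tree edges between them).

Every bag has size at most 2, so the width is 2 − 1 = 1 and tw(G) ≤ 1. Any graph with an edge has treewidth ≥ 1, and G has the edge e–d. The upper and lower bounds meet at 1, so that is the treewidth.

Treewidth 1.
One such decomposition:
Bags: B1 = {d, e}  B2 = {a, d}  B3 = {a, c}  B4 = {b, c}
Tree: B1–B2, B2–B3, B3–B4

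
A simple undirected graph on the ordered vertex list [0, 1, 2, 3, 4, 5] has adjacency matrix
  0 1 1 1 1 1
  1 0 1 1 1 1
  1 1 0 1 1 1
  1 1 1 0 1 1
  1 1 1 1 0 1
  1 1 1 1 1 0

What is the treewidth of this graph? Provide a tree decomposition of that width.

With just one bag of size 6, the width is 6 − 1 = 5, so tw(G) ≤ 5. For the lower bound, the 6 vertices {0, 1, 2, 3, 4, 5} are pairwise adjacent, and any tree decomposition puts a clique entirely inside one bag — forcing width ≥ 5. Combining the bounds, tw(G) = 5.

Treewidth 5.
One optimal decomposition is:
Bags: B1 = {0, 1, 2, 3, 4, 5}
Tree: (single bag)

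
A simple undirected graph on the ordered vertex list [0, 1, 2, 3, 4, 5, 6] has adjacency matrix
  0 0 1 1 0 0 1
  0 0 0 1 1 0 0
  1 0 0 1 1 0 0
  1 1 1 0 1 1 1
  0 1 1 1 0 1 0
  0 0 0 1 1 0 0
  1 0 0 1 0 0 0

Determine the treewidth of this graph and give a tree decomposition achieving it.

Treewidth 2.
One optimal decomposition is:
Bags: B1 = {1, 3, 4}  B2 = {2, 3, 4}  B3 = {3, 4, 5}  B4 = {0, 2, 3}  B5 = {0, 3, 6}
Tree: B1–B2, B2–B3, B2–B4, B4–B5

Every bag has size at most 3, so the width is 3 − 1 = 2 and tw(G) ≤ 2. Conversely, {0, 2, 3} is a clique of size 3, and the vertices of any clique must share a bag in every tree decomposition; so some bag has ≥ 3 vertices and tw(G) ≥ 2. Combining the bounds, tw(G) = 2.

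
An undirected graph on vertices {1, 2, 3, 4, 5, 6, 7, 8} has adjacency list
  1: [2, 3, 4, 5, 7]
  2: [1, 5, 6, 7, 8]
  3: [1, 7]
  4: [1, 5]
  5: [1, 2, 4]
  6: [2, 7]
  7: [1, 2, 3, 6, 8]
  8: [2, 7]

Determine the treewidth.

A width-2 tree decomposition is:
Bags: B1 = {1, 2, 5}  B2 = {1, 4, 5}  B3 = {1, 2, 7}  B4 = {2, 7, 8}  B5 = {1, 3, 7}  B6 = {2, 6, 7}
Tree: B1–B2, B1–B3, B3–B4, B3–B5, B3–B6
Every bag has size at most 3, so the width is 3 − 1 = 2 and tw(G) ≤ 2. Conversely, {2, 7, 8} is a clique of size 3, and the vertices of any clique must share a bag in every tree decomposition; so some bag has ≥ 3 vertices and tw(G) ≥ 2. The upper and lower bounds meet at 2, so that is the treewidth.

2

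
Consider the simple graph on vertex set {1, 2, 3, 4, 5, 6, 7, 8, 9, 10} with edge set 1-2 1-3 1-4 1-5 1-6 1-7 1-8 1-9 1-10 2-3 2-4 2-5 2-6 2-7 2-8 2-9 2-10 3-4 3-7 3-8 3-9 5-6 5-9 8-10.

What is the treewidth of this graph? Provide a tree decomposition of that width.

The largest bag has 4 vertices, giving width 3; this decomposition certifies tw(G) ≤ 3. For the lower bound, the 4 vertices {1, 2, 8, 10} are pairwise adjacent, and any tree decomposition puts a clique entirely inside one bag — forcing width ≥ 3. The upper and lower bounds meet at 3, so that is the treewidth.

Treewidth 3.
Bags: B1 = {1, 2, 3, 8}  B2 = {1, 2, 3, 9}  B3 = {1, 2, 5, 9}  B4 = {1, 2, 8, 10}  B5 = {1, 2, 5, 6}  B6 = {1, 2, 3, 4}  B7 = {1, 2, 3, 7}
Tree: B1–B2, B2–B3, B1–B4, B3–B5, B2–B6, B1–B7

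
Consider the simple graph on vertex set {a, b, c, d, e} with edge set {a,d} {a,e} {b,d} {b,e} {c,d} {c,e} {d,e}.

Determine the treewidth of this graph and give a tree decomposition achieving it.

Treewidth 2.
One optimal decomposition is:
Bags: B1 = {a, d, e}  B2 = {b, d, e}  B3 = {c, d, e}
Tree: B1–B2, B1–B3

Every bag has size at most 3, so the width is 3 − 1 = 2 and tw(G) ≤ 2. For the lower bound, the 3 vertices {c, d, e} are pairwise adjacent, and any tree decomposition puts a clique entirely inside one bag — forcing width ≥ 2. Hence tw(G) = 2 exactly.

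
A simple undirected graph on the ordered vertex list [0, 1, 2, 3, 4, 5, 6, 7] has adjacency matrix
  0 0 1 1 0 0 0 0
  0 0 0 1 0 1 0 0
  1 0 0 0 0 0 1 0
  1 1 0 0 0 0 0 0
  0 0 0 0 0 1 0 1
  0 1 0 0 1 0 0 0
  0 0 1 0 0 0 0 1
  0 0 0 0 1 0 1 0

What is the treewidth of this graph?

2

A width-2 tree decomposition is:
Bags: B1 = {4, 5, 7}  B2 = {1, 5, 7}  B3 = {1, 3, 7}  B4 = {0, 3, 7}  B5 = {0, 2, 7}  B6 = {2, 6, 7}
Tree: B1–B2, B2–B3, B3–B4, B4–B5, B5–B6
Every bag has size at most 3, so the width is 3 − 1 = 2 and tw(G) ≤ 2. The edges 7–4–5–1–3–0–2–6–7 form a cycle, so G is not a tree and its treewidth is at least 2. Therefore the treewidth is 2.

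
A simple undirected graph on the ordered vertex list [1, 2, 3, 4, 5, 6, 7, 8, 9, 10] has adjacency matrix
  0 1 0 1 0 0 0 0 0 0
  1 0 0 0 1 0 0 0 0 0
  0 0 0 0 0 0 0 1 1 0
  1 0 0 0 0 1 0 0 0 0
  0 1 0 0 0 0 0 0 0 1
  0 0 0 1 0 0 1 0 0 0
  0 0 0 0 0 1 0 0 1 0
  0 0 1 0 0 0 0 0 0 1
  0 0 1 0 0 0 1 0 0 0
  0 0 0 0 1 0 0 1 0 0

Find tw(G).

2

A width-2 tree decomposition is:
Bags: B1 = {3, 8, 9}  B2 = {7, 8, 9}  B3 = {6, 7, 8}  B4 = {4, 6, 8}  B5 = {1, 4, 8}  B6 = {1, 2, 8}  B7 = {2, 5, 8}  B8 = {5, 8, 10}
Tree: B1–B2, B2–B3, B3–B4, B4–B5, B5–B6, B6–B7, B7–B8
Every bag has size at most 3, so the width is 3 − 1 = 2 and tw(G) ≤ 2. For the lower bound, G contains the cycle 8–3–9–7–6–4–1–2–5–10–8, so G is not a forest; only forests have treewidth ≤ 1, hence tw(G) ≥ 2. Combining the bounds, tw(G) = 2.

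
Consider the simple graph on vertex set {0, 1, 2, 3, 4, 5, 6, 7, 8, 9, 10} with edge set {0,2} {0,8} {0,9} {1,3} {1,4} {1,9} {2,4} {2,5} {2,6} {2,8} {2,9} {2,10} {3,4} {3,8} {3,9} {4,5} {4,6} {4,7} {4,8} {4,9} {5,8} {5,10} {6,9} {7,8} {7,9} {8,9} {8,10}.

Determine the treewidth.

3

A width-3 tree decomposition is:
Bags: B1 = {2, 4, 8, 9}  B2 = {2, 4, 5, 8}  B3 = {3, 4, 8, 9}  B4 = {4, 7, 8, 9}  B5 = {2, 5, 8, 10}  B6 = {2, 4, 6, 9}  B7 = {0, 2, 8, 9}  B8 = {1, 3, 4, 9}
Tree: B1–B2, B1–B3, B1–B4, B2–B5, B1–B6, B1–B7, B3–B8
Each bag holds 4 vertices, so the decomposition has width 3, which upper-bounds the treewidth. For the lower bound, the 4 vertices {0, 2, 8, 9} are pairwise adjacent, and any tree decomposition puts a clique entirely inside one bag — forcing width ≥ 3. Therefore the treewidth is 3.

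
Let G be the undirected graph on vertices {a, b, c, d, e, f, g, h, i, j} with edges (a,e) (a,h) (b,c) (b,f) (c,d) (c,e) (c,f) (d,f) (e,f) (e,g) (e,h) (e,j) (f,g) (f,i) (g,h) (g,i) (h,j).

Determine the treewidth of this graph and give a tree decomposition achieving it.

Treewidth 2.
One such decomposition:
Bags: B1 = {e, g, h}  B2 = {e, f, g}  B3 = {c, e, f}  B4 = {e, h, j}  B5 = {b, c, f}  B6 = {c, d, f}  B7 = {f, g, i}  B8 = {a, e, h}
Tree: B1–B2, B2–B3, B1–B4, B3–B5, B5–B6, B2–B7, B4–B8

Each bag holds 3 vertices, so the decomposition has width 2, which upper-bounds the treewidth. Conversely, {a, e, h} is a clique of size 3, and the vertices of any clique must share a bag in every tree decomposition; so some bag has ≥ 3 vertices and tw(G) ≥ 2. Hence tw(G) = 2 exactly.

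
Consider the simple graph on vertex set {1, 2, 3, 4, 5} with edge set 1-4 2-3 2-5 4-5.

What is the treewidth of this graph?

A width-1 tree decomposition is:
Bags: B1 = {2, 3}  B2 = {2, 5}  B3 = {4, 5}  B4 = {1, 4}
Tree: B1–B2, B2–B3, B3–B4
The largest bag has 2 vertices, giving width 1; this decomposition certifies tw(G) ≤ 1. Since G has at least one edge (e.g. 3–2), it is not an edgeless graph, so tw(G) ≥ 1. The upper and lower bounds meet at 1, so that is the treewidth.

1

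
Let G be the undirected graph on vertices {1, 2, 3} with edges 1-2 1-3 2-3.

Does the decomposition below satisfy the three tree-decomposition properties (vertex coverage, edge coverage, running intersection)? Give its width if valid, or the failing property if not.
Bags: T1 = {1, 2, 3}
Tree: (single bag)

Yes; width 2.

Checking the three conditions: (i) the bags cover all of {1, 2, 3}; (ii) for each edge, some bag contains both endpoints; (iii) the bags containing any fixed vertex form a subtree. All hold, so the decomposition is valid with width 3 − 1 = 2.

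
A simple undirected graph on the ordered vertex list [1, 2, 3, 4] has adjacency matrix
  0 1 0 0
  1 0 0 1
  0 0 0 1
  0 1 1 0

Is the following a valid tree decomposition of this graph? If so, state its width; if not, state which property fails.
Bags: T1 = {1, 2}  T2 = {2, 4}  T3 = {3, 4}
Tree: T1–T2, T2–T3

Yes; width 1.

Checking the three conditions: (i) the bags cover all of {1, 2, 3, 4}; (ii) for each edge, some bag contains both endpoints; (iii) the bags containing any fixed vertex form a subtree. All hold, so the decomposition is valid with width 2 − 1 = 1.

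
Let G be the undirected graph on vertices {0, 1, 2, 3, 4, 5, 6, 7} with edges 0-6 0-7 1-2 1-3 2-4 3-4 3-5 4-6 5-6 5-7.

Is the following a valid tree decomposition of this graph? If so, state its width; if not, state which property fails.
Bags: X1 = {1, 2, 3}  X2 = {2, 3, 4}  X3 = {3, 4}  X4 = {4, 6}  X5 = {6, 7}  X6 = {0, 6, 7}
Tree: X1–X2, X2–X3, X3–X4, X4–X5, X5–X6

No — vertex 5 appears in no bag.

A tree decomposition must satisfy three properties: every vertex lies in some bag; for every edge, both endpoints lie together in some bag; and for every vertex, the bags containing it form a connected subtree. Here vertex 5 appears in no bag, so the decomposition is invalid.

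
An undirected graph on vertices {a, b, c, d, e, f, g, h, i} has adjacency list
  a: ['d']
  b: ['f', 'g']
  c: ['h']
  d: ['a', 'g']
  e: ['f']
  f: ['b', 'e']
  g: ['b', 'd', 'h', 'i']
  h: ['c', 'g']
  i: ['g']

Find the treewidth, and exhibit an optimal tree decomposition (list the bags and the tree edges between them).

Treewidth 1.
Bags: B1 = {g, h}  B2 = {b, g}  B3 = {b, f}  B4 = {d, g}  B5 = {e, f}  B6 = {c, h}  B7 = {g, i}  B8 = {a, d}
Tree: B1–B2, B2–B3, B1–B4, B3–B5, B1–B6, B4–B7, B4–B8

The largest bag has 2 vertices, giving width 1; this decomposition certifies tw(G) ≤ 1. G has an edge, so its treewidth is at least 1. Hence tw(G) = 1 exactly.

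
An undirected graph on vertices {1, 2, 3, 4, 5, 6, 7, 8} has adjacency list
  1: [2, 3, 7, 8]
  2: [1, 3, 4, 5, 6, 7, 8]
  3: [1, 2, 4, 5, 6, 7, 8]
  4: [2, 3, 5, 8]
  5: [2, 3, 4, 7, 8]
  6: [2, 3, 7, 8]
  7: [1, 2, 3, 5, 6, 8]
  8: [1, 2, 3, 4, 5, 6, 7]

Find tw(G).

4

A width-4 tree decomposition is:
Bags: B1 = {2, 3, 6, 7, 8}  B2 = {2, 3, 5, 7, 8}  B3 = {2, 3, 4, 5, 8}  B4 = {1, 2, 3, 7, 8}
Tree: B1–B2, B2–B3, B2–B4
Every bag has size at most 5, so the width is 5 − 1 = 4 and tw(G) ≤ 4. On the other hand G contains the 5-clique {2, 3, 4, 5, 8}. A clique must lie in a single bag of any decomposition, so no decomposition can have width below 4. Therefore the treewidth is 4.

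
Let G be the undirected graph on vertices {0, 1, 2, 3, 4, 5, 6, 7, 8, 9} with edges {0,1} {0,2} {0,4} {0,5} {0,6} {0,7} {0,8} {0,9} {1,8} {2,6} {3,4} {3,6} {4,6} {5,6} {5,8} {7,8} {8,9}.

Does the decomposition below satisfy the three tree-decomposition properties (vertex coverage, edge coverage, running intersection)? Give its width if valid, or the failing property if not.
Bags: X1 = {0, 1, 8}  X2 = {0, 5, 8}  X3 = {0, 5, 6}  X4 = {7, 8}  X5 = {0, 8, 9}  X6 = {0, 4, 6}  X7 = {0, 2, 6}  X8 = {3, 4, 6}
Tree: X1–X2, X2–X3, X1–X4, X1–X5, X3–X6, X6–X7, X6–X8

A tree decomposition must satisfy three properties: every vertex lies in some bag; for every edge, both endpoints lie together in some bag; and for every vertex, the bags containing it form a connected subtree. Here edge (0,7) lies in no bag, so the decomposition is invalid.

No — edge (0,7) lies in no bag.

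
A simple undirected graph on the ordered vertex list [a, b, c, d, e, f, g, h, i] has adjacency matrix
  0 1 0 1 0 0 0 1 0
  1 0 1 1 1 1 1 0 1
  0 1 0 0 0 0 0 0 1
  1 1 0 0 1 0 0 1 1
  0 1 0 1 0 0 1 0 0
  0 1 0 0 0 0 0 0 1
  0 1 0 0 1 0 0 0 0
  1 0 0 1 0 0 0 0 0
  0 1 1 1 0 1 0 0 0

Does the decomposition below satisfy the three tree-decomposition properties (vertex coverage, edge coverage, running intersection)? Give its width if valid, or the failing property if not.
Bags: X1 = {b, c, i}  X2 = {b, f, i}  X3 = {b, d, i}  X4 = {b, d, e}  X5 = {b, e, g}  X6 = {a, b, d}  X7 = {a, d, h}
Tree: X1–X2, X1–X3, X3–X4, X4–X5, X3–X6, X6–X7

Every vertex of G appears in some bag (union = {a, b, c, d, e, f, g, h, i}); every edge is covered by a bag; and for each vertex v the set of bags containing v is connected in the bag tree. The decomposition is therefore valid. The largest bag has 3 vertices, so the width is 2.

Yes; width 2.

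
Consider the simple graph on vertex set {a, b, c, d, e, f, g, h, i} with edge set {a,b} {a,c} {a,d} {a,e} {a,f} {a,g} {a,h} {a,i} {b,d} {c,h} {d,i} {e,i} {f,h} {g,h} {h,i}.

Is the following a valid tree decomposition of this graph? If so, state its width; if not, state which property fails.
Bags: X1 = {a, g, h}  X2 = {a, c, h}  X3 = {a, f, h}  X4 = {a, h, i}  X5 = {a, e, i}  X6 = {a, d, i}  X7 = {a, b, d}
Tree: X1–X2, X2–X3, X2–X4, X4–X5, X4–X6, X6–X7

Checking the three conditions: (i) the bags cover all of {a, b, c, d, e, f, g, h, i}; (ii) for each edge, some bag contains both endpoints; (iii) the bags containing any fixed vertex form a subtree. All hold, so the decomposition is valid with width 3 − 1 = 2.

Yes; width 2.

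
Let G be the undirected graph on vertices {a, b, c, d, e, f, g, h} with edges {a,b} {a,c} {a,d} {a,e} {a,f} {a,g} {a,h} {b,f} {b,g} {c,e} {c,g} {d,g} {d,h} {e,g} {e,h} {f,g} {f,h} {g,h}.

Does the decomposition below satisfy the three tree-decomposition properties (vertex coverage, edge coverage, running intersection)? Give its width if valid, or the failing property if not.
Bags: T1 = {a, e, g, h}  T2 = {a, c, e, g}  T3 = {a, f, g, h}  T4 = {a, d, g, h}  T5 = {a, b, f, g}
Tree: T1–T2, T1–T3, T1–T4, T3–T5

Checking the three conditions: (i) the bags cover all of {a, b, c, d, e, f, g, h}; (ii) for each edge, some bag contains both endpoints; (iii) the bags containing any fixed vertex form a subtree. All hold, so the decomposition is valid with width 4 − 1 = 3.

Yes; width 3.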